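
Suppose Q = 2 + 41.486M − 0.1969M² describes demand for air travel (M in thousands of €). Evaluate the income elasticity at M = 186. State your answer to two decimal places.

-6.52

At M = 186: Q = 906.4436.
dQ/dM = 41.486 − 0.3938M = -31.76080.
η = (dQ/dM)·(M/Q) = -31.76080 × (186/906.4436) = -6.52.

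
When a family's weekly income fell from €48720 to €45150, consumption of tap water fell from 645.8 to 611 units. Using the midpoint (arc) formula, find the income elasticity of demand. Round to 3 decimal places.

0.728

ΔQ = 611 − 645.8 = -34.8; midpoint Q̄ = (645.8 + 611)/2 = 628.4.
ΔI = 45150 − 48720 = -3570; midpoint Ī = (48720 + 45150)/2 = 46935.
η = (ΔQ/Q̄) ÷ (ΔI/Ī) = (-34.8/628.4) ÷ (-3570/46935) = 0.728.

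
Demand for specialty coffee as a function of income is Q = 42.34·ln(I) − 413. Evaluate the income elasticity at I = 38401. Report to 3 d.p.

At I = 38401: Q = 33.934.
dQ/dI = 42.34/I = 0.00110258 at this income.
η = (dQ/dI)·(I/Q) = 0.00110258 × (38401/33.934) = 1.248.

1.248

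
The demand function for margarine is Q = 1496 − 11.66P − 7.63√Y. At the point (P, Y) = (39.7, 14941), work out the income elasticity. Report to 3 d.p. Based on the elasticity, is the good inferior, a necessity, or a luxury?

At P = 39.7, Y = 14941: Q = 100.457.
Holding P constant, ∂Q/∂Y = -7.63/(2√Y) = -0.0312108.
η_Y = (∂Q/∂Y)·(Y/Q) = -0.0312108 × (14941/100.457) = -4.642.
Since η < 0, this is an inferior good.

-4.642 (inferior good)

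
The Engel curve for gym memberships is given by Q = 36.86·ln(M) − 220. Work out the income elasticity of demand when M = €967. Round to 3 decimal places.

At M = 967: Q = 33.383.
dQ/dM = 36.86/M = 0.0381179 at this income.
η = (dQ/dM)·(M/Q) = 0.0381179 × (967/33.383) = 1.104.

1.104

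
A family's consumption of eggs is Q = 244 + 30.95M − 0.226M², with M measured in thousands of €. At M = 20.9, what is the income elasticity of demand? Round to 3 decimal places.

At M = 20.9: Q = 792.1359.
dQ/dM = 30.95 − 0.452M = 21.50320.
η = (dQ/dM)·(M/Q) = 21.50320 × (20.9/792.1359) = 0.567.

0.567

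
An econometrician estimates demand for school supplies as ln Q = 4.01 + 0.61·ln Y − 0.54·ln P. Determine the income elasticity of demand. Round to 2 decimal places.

In a log-linear demand, the coefficient on ln Y is the income elasticity.
So η = 0.61.

0.61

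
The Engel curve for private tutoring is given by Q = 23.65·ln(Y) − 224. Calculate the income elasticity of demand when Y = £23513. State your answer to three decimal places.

1.684

At Y = 23513: Q = 14.045.
dQ/dY = 23.65/Y = 0.00100583 at this income.
η = (dQ/dY)·(Y/Q) = 0.00100583 × (23513/14.045) = 1.684.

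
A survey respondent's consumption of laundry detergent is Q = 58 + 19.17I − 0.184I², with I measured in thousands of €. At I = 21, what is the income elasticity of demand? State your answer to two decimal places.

0.63

At I = 21: Q = 379.4260.
dQ/dI = 19.17 − 0.368I = 11.44200.
η = (dQ/dI)·(I/Q) = 11.44200 × (21/379.4260) = 0.63.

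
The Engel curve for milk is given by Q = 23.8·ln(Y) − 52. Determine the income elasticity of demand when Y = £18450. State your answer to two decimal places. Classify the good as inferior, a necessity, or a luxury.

At Y = 18450: Q = 181.783.
dQ/dY = 23.8/Y = 0.00128997 at this income.
η = (dQ/dY)·(Y/Q) = 0.00128997 × (18450/181.783) = 0.13.
Since 0 < η < 1, the good is a necessity.

0.13 (necessity)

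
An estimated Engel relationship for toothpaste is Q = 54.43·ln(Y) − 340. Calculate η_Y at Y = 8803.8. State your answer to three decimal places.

0.353

At Y = 8803.8: Q = 154.384.
dQ/dY = 54.43/Y = 0.00618256 at this income.
η = (dQ/dY)·(Y/Q) = 0.00618256 × (8803.8/154.384) = 0.353.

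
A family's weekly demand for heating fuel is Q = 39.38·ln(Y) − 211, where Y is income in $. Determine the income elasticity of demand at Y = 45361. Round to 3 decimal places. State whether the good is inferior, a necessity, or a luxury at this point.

At Y = 45361: Q = 211.248.
dQ/dY = 39.38/Y = 0.000868147 at this income.
η = (dQ/dY)·(Y/Q) = 0.000868147 × (45361/211.248) = 0.186.
Since 0 < η < 1, the good is a necessity.

0.186 (necessity)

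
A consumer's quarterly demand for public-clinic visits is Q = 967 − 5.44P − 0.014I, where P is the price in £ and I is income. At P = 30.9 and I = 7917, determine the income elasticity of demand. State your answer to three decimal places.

At P = 30.9, I = 7917: Q = 688.066.
Holding P constant, ∂Q/∂I = −0.014.
η_I = (∂Q/∂I)·(I/Q) = -0.014 × (7917/688.066) = -0.161.

-0.161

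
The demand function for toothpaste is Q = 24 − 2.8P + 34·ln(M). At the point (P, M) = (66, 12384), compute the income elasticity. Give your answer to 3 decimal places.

At P = 66, M = 12384: Q = 159.621.
Holding P constant, ∂Q/∂M = 34/M = 0.00274548.
η_M = (∂Q/∂M)·(M/Q) = 0.00274548 × (12384/159.621) = 0.213.

0.213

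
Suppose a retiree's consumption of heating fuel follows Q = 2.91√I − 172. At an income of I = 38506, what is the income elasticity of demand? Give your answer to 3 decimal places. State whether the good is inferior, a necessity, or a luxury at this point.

At I = 38506: Q = 399.028.
dQ/dI = 2.91/(2√I) = 0.00741479 at this income.
η = (dQ/dI)·(I/Q) = 0.00741479 × (38506/399.028) = 0.716.
Since 0 < η < 1, the good is a necessity.

0.716 (necessity)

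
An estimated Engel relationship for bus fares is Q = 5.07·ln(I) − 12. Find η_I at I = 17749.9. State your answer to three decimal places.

0.135

At I = 17749.9: Q = 37.606.
dQ/dI = 5.07/I = 0.000285635 at this income.
η = (dQ/dI)·(I/Q) = 0.000285635 × (17749.9/37.606) = 0.135.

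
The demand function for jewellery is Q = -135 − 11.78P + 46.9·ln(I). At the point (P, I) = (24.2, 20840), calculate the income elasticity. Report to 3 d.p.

1.012

At P = 24.2, I = 20840: Q = 46.327.
Holding P constant, ∂Q/∂I = 46.9/I = 0.00225048.
η_I = (∂Q/∂I)·(I/Q) = 0.00225048 × (20840/46.327) = 1.012.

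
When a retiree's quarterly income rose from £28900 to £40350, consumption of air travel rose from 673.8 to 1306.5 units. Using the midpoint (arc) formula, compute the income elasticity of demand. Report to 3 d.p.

ΔQ = 1306.5 − 673.8 = 632.7; midpoint Q̄ = (673.8 + 1306.5)/2 = 990.15.
ΔI = 40350 − 28900 = 11450; midpoint Ī = (28900 + 40350)/2 = 34625.
η = (ΔQ/Q̄) ÷ (ΔI/Ī) = (632.7/990.15) ÷ (11450/34625) = 1.932.

1.932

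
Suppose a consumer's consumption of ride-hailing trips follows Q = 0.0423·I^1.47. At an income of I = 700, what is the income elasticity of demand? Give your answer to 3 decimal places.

For Q = A·I^β the income elasticity is constant and equal to β.
Here β = 1.47, so η = 1.470.

1.470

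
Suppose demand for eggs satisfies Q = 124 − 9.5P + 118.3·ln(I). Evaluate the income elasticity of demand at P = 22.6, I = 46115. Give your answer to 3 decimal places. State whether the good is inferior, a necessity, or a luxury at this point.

At P = 22.6, I = 46115: Q = 1179.711.
Holding P constant, ∂Q/∂I = 118.3/I = 0.00256533.
η_I = (∂Q/∂I)·(I/Q) = 0.00256533 × (46115/1179.711) = 0.100.
Since 0 < η < 1, this is a necessity.

0.100 (necessity)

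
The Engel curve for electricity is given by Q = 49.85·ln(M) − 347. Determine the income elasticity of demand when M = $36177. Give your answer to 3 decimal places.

At M = 36177: Q = 176.235.
dQ/dM = 49.85/M = 0.00137795 at this income.
η = (dQ/dM)·(M/Q) = 0.00137795 × (36177/176.235) = 0.283.

0.283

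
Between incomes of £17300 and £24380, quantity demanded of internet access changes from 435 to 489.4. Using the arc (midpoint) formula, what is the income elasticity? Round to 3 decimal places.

ΔQ = 489.4 − 435 = 54.4; midpoint Q̄ = (435 + 489.4)/2 = 462.2.
ΔI = 24380 − 17300 = 7080; midpoint Ī = (17300 + 24380)/2 = 20840.
η = (ΔQ/Q̄) ÷ (ΔI/Ī) = (54.4/462.2) ÷ (7080/20840) = 0.346.

0.346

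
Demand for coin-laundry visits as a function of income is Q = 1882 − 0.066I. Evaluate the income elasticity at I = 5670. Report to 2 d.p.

-0.25

At I = 5670: Q = 1507.780.
dQ/dI = −0.066.
η = (dQ/dI)·(I/Q) = -0.066 × (5670/1507.780) = -0.25.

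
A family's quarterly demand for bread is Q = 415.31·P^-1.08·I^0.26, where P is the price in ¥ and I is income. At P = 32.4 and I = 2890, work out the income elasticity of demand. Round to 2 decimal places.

0.26

For a multiplicative demand Q = A·P^α·I^β, the income elasticity is β everywhere.
Here β = 0.26, so η = 0.26.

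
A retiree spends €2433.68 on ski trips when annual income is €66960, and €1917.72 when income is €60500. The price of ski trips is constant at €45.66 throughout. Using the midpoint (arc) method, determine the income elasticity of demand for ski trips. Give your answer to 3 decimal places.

With a constant price, Q₁ = 2433.68/45.66 = 53.300 and Q₂ = 1917.72/45.66 = 42.000 (equivalently, work directly with expenditure since P cancels).
Midpoint %ΔQ = (1917.72 − 2433.68)/2175.70 = -0.23715; midpoint %ΔI = (60500 − 66960)/63730 = -0.10137.
η = -0.23715 / -0.10137 = 2.340.

2.340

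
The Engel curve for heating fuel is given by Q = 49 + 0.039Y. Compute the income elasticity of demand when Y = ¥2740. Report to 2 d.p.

At Y = 2740: Q = 155.860.
dQ/dY = 0.039.
η = (dQ/dY)·(Y/Q) = 0.039 × (2740/155.860) = 0.69.

0.69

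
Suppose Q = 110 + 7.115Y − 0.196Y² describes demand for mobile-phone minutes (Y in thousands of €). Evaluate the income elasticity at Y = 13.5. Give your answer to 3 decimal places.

0.144

At Y = 13.5: Q = 170.3315.
dQ/dY = 7.115 − 0.392Y = 1.82300.
η = (dQ/dY)·(Y/Q) = 1.82300 × (13.5/170.3315) = 0.144.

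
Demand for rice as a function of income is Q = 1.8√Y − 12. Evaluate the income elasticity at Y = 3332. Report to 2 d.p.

At Y = 3332: Q = 91.902.
dQ/dY = 1.8/(2√Y) = 0.0155916 at this income.
η = (dQ/dY)·(Y/Q) = 0.0155916 × (3332/91.902) = 0.57.

0.57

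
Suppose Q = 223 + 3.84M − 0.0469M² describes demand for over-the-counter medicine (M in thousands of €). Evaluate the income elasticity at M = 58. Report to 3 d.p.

At M = 58: Q = 287.9484.
dQ/dM = 3.84 − 0.0938M = -1.60040.
η = (dQ/dM)·(M/Q) = -1.60040 × (58/287.9484) = -0.322.

-0.322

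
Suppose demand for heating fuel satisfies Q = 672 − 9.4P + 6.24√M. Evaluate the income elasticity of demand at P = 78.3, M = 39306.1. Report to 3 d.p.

At P = 78.3, M = 39306.1: Q = 1173.108.
Holding P constant, ∂Q/∂M = 6.24/(2√M) = 0.0157371.
η_M = (∂Q/∂M)·(M/Q) = 0.0157371 × (39306.1/1173.108) = 0.527.

0.527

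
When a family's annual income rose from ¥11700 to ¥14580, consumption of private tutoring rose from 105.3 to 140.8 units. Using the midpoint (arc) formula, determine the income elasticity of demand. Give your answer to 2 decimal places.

ΔQ = 140.8 − 105.3 = 35.5; midpoint Q̄ = (105.3 + 140.8)/2 = 123.05.
ΔI = 14580 − 11700 = 2880; midpoint Ī = (11700 + 14580)/2 = 13140.
η = (ΔQ/Q̄) ÷ (ΔI/Ī) = (35.5/123.05) ÷ (2880/13140) = 1.32.

1.32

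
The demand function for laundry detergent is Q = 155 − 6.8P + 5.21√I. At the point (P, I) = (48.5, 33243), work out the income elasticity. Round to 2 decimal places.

0.61

At P = 48.5, I = 33243: Q = 775.122.
Holding P constant, ∂Q/∂I = 5.21/(2√I) = 0.0142875.
η_I = (∂Q/∂I)·(I/Q) = 0.0142875 × (33243/775.122) = 0.61.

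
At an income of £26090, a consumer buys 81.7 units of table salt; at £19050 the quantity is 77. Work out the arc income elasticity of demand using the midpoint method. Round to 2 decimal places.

ΔQ = 77 − 81.7 = -4.7; midpoint Q̄ = (81.7 + 77)/2 = 79.35.
ΔI = 19050 − 26090 = -7040; midpoint Ī = (26090 + 19050)/2 = 22570.
η = (ΔQ/Q̄) ÷ (ΔI/Ī) = (-4.7/79.35) ÷ (-7040/22570) = 0.19.

0.19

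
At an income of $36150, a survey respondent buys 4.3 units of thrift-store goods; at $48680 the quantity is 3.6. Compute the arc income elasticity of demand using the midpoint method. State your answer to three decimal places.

ΔQ = 3.6 − 4.3 = -0.7; midpoint Q̄ = (4.3 + 3.6)/2 = 3.95.
ΔI = 48680 − 36150 = 12530; midpoint Ī = (36150 + 48680)/2 = 42415.
η = (ΔQ/Q̄) ÷ (ΔI/Ī) = (-0.7/3.95) ÷ (12530/42415) = -0.600.

-0.600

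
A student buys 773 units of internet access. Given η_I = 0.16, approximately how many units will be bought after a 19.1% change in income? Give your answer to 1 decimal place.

%ΔQ ≈ η × %ΔI = 0.16 × 19.1% = 3.056%.
New Q ≈ 773 × (1 + 0.03056) = 796.6.

796.6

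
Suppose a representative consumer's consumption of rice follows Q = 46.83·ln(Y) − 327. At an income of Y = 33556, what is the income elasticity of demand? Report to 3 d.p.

0.291

At Y = 33556: Q = 161.014.
dQ/dY = 46.83/Y = 0.00139558 at this income.
η = (dQ/dY)·(Y/Q) = 0.00139558 × (33556/161.014) = 0.291.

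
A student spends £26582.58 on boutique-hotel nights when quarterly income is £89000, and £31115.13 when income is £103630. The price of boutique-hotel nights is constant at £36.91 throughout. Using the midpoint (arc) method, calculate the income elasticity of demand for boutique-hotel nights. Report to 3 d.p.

1.034

With a constant price, Q₁ = 26582.58/36.91 = 720.200 and Q₂ = 31115.13/36.91 = 843.000 (equivalently, work directly with expenditure since P cancels).
Midpoint %ΔQ = (31115.13 − 26582.58)/28848.86 = 0.15711; midpoint %ΔI = (103630 − 89000)/96315 = 0.15190.
η = 0.15711 / 0.15190 = 1.034.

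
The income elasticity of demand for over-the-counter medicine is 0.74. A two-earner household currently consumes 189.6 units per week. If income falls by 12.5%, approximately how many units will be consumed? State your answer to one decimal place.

172.1

%ΔQ ≈ η × %ΔI = 0.74 × (-12.5%) = -9.25%.
New Q ≈ 189.6 × (1 − 0.0925) = 172.1.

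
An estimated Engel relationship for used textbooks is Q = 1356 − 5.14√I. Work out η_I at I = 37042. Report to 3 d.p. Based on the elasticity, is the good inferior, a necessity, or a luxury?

-1.349 (inferior good)

At I = 37042: Q = 366.740.
dQ/dI = -5.14/(2√I) = -0.0133532 at this income.
η = (dQ/dI)·(I/Q) = -0.0133532 × (37042/366.740) = -1.349.
Since η < 0, the good is an inferior good.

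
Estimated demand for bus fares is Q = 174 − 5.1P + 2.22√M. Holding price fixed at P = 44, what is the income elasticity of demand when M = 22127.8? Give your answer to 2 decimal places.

0.59

At P = 44, M = 22127.8: Q = 279.834.
Holding P constant, ∂Q/∂M = 2.22/(2√M) = 0.00746198.
η_M = (∂Q/∂M)·(M/Q) = 0.00746198 × (22127.8/279.834) = 0.59.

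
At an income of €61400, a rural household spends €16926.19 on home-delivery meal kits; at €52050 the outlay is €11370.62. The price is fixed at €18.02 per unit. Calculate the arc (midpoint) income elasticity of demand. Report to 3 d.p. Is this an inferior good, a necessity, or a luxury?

With a constant price, Q₁ = 16926.19/18.02 = 939.300 and Q₂ = 11370.62/18.02 = 631.000 (equivalently, work directly with expenditure since P cancels).
Midpoint %ΔQ = (11370.62 − 16926.19)/14148.41 = -0.39266; midpoint %ΔI = (52050 − 61400)/56725 = -0.16483.
η = -0.39266 / -0.16483 = 2.382.
η > 1 ⇒ luxury.

2.382 (luxury)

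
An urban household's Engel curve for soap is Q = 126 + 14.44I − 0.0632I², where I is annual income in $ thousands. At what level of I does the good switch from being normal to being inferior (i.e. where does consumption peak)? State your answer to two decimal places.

114.24

dQ/dI = 14.44 − 0.1264I.
The good is inferior where dQ/dI < 0. Setting dQ/dI = 0 gives I = 14.44 / 0.1264 = 114.24.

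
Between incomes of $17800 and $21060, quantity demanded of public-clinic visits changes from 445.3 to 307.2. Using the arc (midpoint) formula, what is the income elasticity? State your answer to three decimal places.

ΔQ = 307.2 − 445.3 = -138.1; midpoint Q̄ = (445.3 + 307.2)/2 = 376.25.
ΔI = 21060 − 17800 = 3260; midpoint Ī = (17800 + 21060)/2 = 19430.
η = (ΔQ/Q̄) ÷ (ΔI/Ī) = (-138.1/376.25) ÷ (3260/19430) = -2.188.

-2.188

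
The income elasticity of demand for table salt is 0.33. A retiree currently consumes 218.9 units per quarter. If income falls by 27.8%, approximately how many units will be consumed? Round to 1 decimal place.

%ΔQ ≈ η × %ΔI = 0.33 × (-27.8%) = -9.174%.
New Q ≈ 218.9 × (1 − 0.09174) = 198.8.

198.8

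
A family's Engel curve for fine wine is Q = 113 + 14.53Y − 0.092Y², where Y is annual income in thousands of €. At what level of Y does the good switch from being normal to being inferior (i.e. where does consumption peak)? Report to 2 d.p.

dQ/dY = 14.53 − 0.184Y.
The good is inferior where dQ/dY < 0. Setting dQ/dY = 0 gives Y = 14.53 / 0.184 = 78.97.

78.97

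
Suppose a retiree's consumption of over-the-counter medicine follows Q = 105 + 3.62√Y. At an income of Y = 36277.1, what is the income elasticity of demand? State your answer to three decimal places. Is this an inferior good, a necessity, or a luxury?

At Y = 36277.1: Q = 794.485.
dQ/dY = 3.62/(2√Y) = 0.00950303 at this income.
η = (dQ/dY)·(Y/Q) = 0.00950303 × (36277.1/794.485) = 0.434.
Since 0 < η < 1, the good is a necessity.

0.434 (necessity)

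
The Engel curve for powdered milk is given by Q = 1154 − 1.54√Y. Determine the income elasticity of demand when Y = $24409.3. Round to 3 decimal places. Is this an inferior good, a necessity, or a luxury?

At Y = 24409.3: Q = 913.398.
dQ/dY = -1.54/(2√Y) = -0.00492848 at this income.
η = (dQ/dY)·(Y/Q) = -0.00492848 × (24409.3/913.398) = -0.132.
Since η < 0, the good is an inferior good.

-0.132 (inferior good)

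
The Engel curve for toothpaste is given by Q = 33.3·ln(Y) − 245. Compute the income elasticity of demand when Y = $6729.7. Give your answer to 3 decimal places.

0.686

At Y = 6729.7: Q = 48.516.
dQ/dY = 33.3/Y = 0.00494821 at this income.
η = (dQ/dY)·(Y/Q) = 0.00494821 × (6729.7/48.516) = 0.686.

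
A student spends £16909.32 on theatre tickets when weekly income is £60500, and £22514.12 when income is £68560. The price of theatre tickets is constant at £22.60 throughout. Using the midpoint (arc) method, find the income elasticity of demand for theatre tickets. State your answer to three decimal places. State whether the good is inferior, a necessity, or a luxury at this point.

With a constant price, Q₁ = 16909.32/22.60 = 748.200 and Q₂ = 22514.12/22.60 = 996.200 (equivalently, work directly with expenditure since P cancels).
Midpoint %ΔQ = (22514.12 − 16909.32)/19711.72 = 0.28434; midpoint %ΔI = (68560 − 60500)/64530 = 0.12490.
η = 0.28434 / 0.12490 = 2.276.
η > 1 ⇒ luxury.

2.276 (luxury)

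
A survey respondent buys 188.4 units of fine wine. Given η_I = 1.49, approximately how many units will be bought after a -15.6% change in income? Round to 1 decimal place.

%ΔQ ≈ η × %ΔI = 1.49 × (-15.6%) = -23.244%.
New Q ≈ 188.4 × (1 − 0.23244) = 144.6.

144.6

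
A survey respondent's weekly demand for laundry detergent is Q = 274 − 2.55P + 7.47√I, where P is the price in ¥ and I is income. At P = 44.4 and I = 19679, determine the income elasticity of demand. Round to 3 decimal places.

0.433

At P = 44.4, I = 19679: Q = 1208.685.
Holding P constant, ∂Q/∂I = 7.47/(2√I) = 0.026625.
η_I = (∂Q/∂I)·(I/Q) = 0.026625 × (19679/1208.685) = 0.433.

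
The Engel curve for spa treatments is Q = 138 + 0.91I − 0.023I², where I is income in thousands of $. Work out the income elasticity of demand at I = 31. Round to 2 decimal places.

-0.11

At I = 31: Q = 144.1070.
dQ/dI = 0.91 − 0.046I = -0.51600.
η = (dQ/dI)·(I/Q) = -0.51600 × (31/144.1070) = -0.11.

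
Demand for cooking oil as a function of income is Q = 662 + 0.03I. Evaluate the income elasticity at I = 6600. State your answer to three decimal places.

0.230

At I = 6600: Q = 860.000.
dQ/dI = 0.03.
η = (dQ/dI)·(I/Q) = 0.03 × (6600/860.000) = 0.230.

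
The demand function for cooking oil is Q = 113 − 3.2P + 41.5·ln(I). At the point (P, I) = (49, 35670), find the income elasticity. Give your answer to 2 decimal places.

0.11

At P = 49, I = 35670: Q = 391.206.
Holding P constant, ∂Q/∂I = 41.5/I = 0.00116344.
η_I = (∂Q/∂I)·(I/Q) = 0.00116344 × (35670/391.206) = 0.11.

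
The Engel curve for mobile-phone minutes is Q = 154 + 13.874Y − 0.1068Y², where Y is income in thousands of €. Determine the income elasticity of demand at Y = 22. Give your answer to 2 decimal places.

At Y = 22: Q = 407.5368.
dQ/dY = 13.874 − 0.2136Y = 9.17480.
η = (dQ/dY)·(Y/Q) = 9.17480 × (22/407.5368) = 0.50.

0.50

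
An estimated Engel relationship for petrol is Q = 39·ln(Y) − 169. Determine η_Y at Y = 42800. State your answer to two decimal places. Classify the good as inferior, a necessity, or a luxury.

0.16 (necessity)

At Y = 42800: Q = 246.907.
dQ/dY = 39/Y = 0.000911215 at this income.
η = (dQ/dY)·(Y/Q) = 0.000911215 × (42800/246.907) = 0.16.
Since 0 < η < 1, the good is a necessity.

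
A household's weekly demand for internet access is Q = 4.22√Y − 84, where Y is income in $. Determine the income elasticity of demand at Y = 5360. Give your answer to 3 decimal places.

At Y = 5360: Q = 224.955.
dQ/dY = 4.22/(2√Y) = 0.0288204 at this income.
η = (dQ/dY)·(Y/Q) = 0.0288204 × (5360/224.955) = 0.687.

0.687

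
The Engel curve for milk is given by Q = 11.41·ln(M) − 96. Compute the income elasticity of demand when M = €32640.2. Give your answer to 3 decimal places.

0.505

At M = 32640.2: Q = 22.588.
dQ/dM = 11.41/M = 0.000349569 at this income.
η = (dQ/dM)·(M/Q) = 0.000349569 × (32640.2/22.588) = 0.505.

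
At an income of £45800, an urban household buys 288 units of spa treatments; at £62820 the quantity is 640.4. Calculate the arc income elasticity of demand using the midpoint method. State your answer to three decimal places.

2.422

ΔQ = 640.4 − 288 = 352.4; midpoint Q̄ = (288 + 640.4)/2 = 464.2.
ΔI = 62820 − 45800 = 17020; midpoint Ī = (45800 + 62820)/2 = 54310.
η = (ΔQ/Q̄) ÷ (ΔI/Ī) = (352.4/464.2) ÷ (17020/54310) = 2.422.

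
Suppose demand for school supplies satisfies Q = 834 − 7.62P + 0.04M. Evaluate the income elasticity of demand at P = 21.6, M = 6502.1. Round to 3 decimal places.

0.280

At P = 21.6, M = 6502.1: Q = 929.492.
Holding P constant, ∂Q/∂M = 0.04.
η_M = (∂Q/∂M)·(M/Q) = 0.04 × (6502.1/929.492) = 0.280.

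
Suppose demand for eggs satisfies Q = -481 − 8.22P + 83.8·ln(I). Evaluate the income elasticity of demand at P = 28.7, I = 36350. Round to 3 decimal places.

0.514

At P = 28.7, I = 36350: Q = 163.066.
Holding P constant, ∂Q/∂I = 83.8/I = 0.00230536.
η_I = (∂Q/∂I)·(I/Q) = 0.00230536 × (36350/163.066) = 0.514.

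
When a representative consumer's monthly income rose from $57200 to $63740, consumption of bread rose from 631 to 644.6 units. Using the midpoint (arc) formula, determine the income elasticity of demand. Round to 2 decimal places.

ΔQ = 644.6 − 631 = 13.6; midpoint Q̄ = (631 + 644.6)/2 = 637.8.
ΔI = 63740 − 57200 = 6540; midpoint Ī = (57200 + 63740)/2 = 60470.
η = (ΔQ/Q̄) ÷ (ΔI/Ī) = (13.6/637.8) ÷ (6540/60470) = 0.20.

0.20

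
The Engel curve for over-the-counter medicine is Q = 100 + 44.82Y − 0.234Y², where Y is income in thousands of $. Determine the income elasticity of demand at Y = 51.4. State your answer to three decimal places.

At Y = 51.4: Q = 1785.5294.
dQ/dY = 44.82 − 0.468Y = 20.76480.
η = (dQ/dY)·(Y/Q) = 20.76480 × (51.4/1785.5294) = 0.598.

0.598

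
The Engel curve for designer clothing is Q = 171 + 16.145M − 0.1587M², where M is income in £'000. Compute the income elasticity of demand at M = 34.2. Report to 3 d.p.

0.337

At M = 34.2: Q = 537.5371.
dQ/dM = 16.145 − 0.3174M = 5.28992.
η = (dQ/dM)·(M/Q) = 5.28992 × (34.2/537.5371) = 0.337.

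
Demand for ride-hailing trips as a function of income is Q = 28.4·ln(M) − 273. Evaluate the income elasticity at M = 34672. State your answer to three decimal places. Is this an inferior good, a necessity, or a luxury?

At M = 34672: Q = 23.885.
dQ/dM = 28.4/M = 0.000819105 at this income.
η = (dQ/dM)·(M/Q) = 0.000819105 × (34672/23.885) = 1.189.
Since η > 1, the good is a luxury.

1.189 (luxury)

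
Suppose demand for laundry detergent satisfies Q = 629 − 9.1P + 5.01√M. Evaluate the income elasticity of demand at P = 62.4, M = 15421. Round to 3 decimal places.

At P = 62.4, M = 15421: Q = 683.308.
Holding P constant, ∂Q/∂M = 5.01/(2√M) = 0.0201721.
η_M = (∂Q/∂M)·(M/Q) = 0.0201721 × (15421/683.308) = 0.455.

0.455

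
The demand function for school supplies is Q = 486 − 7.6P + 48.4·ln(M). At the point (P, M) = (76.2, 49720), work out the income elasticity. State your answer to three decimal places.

At P = 76.2, M = 49720: Q = 430.285.
Holding P constant, ∂Q/∂M = 48.4/M = 0.000973451.
η_M = (∂Q/∂M)·(M/Q) = 0.000973451 × (49720/430.285) = 0.112.

0.112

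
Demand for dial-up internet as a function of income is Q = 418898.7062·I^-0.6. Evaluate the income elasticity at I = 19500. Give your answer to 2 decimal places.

-0.60

For Q = A·I^β the income elasticity is constant and equal to β.
Here β = -0.6, so η = -0.60.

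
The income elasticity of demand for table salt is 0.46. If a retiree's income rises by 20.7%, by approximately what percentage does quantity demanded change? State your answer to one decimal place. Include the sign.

%ΔQ ≈ η × %ΔI = 0.46 × 20.7% = 9.5%.

9.5%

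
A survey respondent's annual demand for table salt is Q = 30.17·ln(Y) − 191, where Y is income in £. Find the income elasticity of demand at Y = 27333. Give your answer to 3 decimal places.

At Y = 27333: Q = 117.212.
dQ/dY = 30.17/Y = 0.00110379 at this income.
η = (dQ/dY)·(Y/Q) = 0.00110379 × (27333/117.212) = 0.257.

0.257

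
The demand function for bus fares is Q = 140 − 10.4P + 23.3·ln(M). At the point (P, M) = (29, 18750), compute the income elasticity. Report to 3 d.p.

At P = 29, M = 18750: Q = 67.648.
Holding P constant, ∂Q/∂M = 23.3/M = 0.00124267.
η_M = (∂Q/∂M)·(M/Q) = 0.00124267 × (18750/67.648) = 0.344.

0.344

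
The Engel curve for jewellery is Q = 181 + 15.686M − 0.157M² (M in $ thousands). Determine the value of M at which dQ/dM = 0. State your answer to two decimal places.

dQ/dM = 15.686 − 0.314M.
The good is inferior where dQ/dM < 0. Setting dQ/dM = 0 gives M = 15.686 / 0.314 = 49.96.

49.96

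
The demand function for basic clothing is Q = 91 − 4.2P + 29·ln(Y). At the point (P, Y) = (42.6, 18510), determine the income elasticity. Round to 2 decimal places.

0.15

At P = 42.6, Y = 18510: Q = 197.036.
Holding P constant, ∂Q/∂Y = 29/Y = 0.00156672.
η_Y = (∂Q/∂Y)·(Y/Q) = 0.00156672 × (18510/197.036) = 0.15.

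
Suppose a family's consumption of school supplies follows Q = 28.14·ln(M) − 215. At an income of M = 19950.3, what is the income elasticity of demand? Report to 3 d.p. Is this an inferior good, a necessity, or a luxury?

0.442 (necessity)

At M = 19950.3: Q = 63.614.
dQ/dM = 28.14/M = 0.00141051 at this income.
η = (dQ/dM)·(M/Q) = 0.00141051 × (19950.3/63.614) = 0.442.
Since 0 < η < 1, the good is a necessity.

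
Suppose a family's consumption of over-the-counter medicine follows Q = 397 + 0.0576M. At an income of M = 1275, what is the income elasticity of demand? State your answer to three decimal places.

At M = 1275: Q = 470.440.
dQ/dM = 0.0576.
η = (dQ/dM)·(M/Q) = 0.0576 × (1275/470.440) = 0.156.

0.156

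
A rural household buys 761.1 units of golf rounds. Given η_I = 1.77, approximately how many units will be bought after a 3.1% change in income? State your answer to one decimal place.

802.9

%ΔQ ≈ η × %ΔI = 1.77 × 3.1% = 5.487%.
New Q ≈ 761.1 × (1 + 0.05487) = 802.9.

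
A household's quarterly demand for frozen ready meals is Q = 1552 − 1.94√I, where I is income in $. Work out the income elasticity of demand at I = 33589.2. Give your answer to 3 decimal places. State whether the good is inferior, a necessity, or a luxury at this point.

-0.149 (inferior good)

At I = 33589.2: Q = 1196.449.
dQ/dI = -1.94/(2√I) = -0.00529263 at this income.
η = (dQ/dI)·(I/Q) = -0.00529263 × (33589.2/1196.449) = -0.149.
Since η < 0, the good is an inferior good.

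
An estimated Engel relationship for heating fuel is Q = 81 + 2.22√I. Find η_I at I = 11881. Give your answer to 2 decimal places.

0.37

At I = 11881: Q = 322.980.
dQ/dI = 2.22/(2√I) = 0.0101835 at this income.
η = (dQ/dI)·(I/Q) = 0.0101835 × (11881/322.980) = 0.37.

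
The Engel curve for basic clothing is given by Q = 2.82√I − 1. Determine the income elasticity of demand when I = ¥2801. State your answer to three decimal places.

At I = 2801: Q = 148.247.
dQ/dI = 2.82/(2√I) = 0.0266417 at this income.
η = (dQ/dI)·(I/Q) = 0.0266417 × (2801/148.247) = 0.503.

0.503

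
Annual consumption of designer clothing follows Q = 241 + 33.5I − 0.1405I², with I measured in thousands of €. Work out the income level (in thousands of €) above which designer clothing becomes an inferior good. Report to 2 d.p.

119.22

dQ/dI = 33.5 − 0.281I.
The good is inferior where dQ/dI < 0. Setting dQ/dI = 0 gives I = 33.5 / 0.281 = 119.22.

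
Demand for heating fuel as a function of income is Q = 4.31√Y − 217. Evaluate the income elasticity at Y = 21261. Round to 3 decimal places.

0.764

At Y = 21261: Q = 411.448.
dQ/dY = 4.31/(2√Y) = 0.0147794 at this income.
η = (dQ/dY)·(Y/Q) = 0.0147794 × (21261/411.448) = 0.764.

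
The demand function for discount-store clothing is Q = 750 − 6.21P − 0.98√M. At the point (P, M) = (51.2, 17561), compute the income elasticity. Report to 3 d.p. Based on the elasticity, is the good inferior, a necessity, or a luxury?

-0.215 (inferior good)

At P = 51.2, M = 17561: Q = 302.180.
Holding P constant, ∂Q/∂M = -0.98/(2√M) = -0.00369761.
η_M = (∂Q/∂M)·(M/Q) = -0.00369761 × (17561/302.180) = -0.215.
Since η < 0, this is an inferior good.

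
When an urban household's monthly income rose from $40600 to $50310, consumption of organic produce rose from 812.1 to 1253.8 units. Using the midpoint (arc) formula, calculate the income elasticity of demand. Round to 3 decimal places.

2.002

ΔQ = 1253.8 − 812.1 = 441.7; midpoint Q̄ = (812.1 + 1253.8)/2 = 1032.95.
ΔI = 50310 − 40600 = 9710; midpoint Ī = (40600 + 50310)/2 = 45455.
η = (ΔQ/Q̄) ÷ (ΔI/Ī) = (441.7/1032.95) ÷ (9710/45455) = 2.002.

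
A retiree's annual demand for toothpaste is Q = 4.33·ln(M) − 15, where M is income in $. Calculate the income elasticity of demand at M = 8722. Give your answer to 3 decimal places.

At M = 8722: Q = 24.289.
dQ/dM = 4.33/M = 0.000496446 at this income.
η = (dQ/dM)·(M/Q) = 0.000496446 × (8722/24.289) = 0.178.

0.178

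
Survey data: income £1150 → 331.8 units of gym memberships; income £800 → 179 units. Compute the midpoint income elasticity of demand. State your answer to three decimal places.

ΔQ = 179 − 331.8 = -152.8; midpoint Q̄ = (331.8 + 179)/2 = 255.4.
ΔI = 800 − 1150 = -350; midpoint Ī = (1150 + 800)/2 = 975.
η = (ΔQ/Q̄) ÷ (ΔI/Ī) = (-152.8/255.4) ÷ (-350/975) = 1.667.

1.667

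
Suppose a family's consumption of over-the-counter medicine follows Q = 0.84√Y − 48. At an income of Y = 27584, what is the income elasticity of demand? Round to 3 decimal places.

0.762

At Y = 27584: Q = 91.511.
dQ/dY = 0.84/(2√Y) = 0.00252884 at this income.
η = (dQ/dY)·(Y/Q) = 0.00252884 × (27584/91.511) = 0.762.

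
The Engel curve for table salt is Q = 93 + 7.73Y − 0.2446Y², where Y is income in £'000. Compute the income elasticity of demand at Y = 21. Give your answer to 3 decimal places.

At Y = 21: Q = 147.4614.
dQ/dY = 7.73 − 0.4892Y = -2.54320.
η = (dQ/dY)·(Y/Q) = -2.54320 × (21/147.4614) = -0.362.

-0.362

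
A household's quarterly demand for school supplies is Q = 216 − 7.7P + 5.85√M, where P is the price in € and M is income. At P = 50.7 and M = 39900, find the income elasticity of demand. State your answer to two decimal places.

0.59

At P = 50.7, M = 39900: Q = 994.147.
Holding P constant, ∂Q/∂M = 5.85/(2√M) = 0.0146433.
η_M = (∂Q/∂M)·(M/Q) = 0.0146433 × (39900/994.147) = 0.59.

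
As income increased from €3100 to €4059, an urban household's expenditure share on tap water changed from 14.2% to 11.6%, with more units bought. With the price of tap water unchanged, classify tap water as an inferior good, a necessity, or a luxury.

necessity

Quantity rises but the budget share falls as income rises, so 0 < η < 1.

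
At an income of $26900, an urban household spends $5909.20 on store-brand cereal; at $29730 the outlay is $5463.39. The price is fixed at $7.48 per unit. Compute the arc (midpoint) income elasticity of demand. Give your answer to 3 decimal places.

-0.784

With a constant price, Q₁ = 5909.20/7.48 = 790.000 and Q₂ = 5463.39/7.48 = 730.400 (equivalently, work directly with expenditure since P cancels).
Midpoint %ΔQ = (5463.39 − 5909.20)/5686.30 = -0.07840; midpoint %ΔI = (29730 − 26900)/28315 = 0.09995.
η = -0.07840 / 0.09995 = -0.784.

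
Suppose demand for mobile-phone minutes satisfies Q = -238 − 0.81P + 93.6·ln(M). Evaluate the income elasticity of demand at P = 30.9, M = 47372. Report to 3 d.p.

At P = 30.9, M = 47372: Q = 744.649.
Holding P constant, ∂Q/∂M = 93.6/M = 0.00197585.
η_M = (∂Q/∂M)·(M/Q) = 0.00197585 × (47372/744.649) = 0.126.

0.126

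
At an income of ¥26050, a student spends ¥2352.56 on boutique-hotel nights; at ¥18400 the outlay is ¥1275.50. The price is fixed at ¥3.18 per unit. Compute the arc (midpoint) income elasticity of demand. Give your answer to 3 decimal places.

1.725

With a constant price, Q₁ = 2352.56/3.18 = 739.799 and Q₂ = 1275.50/3.18 = 401.101 (equivalently, work directly with expenditure since P cancels).
Midpoint %ΔQ = (1275.50 − 2352.56)/1814.03 = -0.59374; midpoint %ΔI = (18400 − 26050)/22225 = -0.34421.
η = -0.59374 / -0.34421 = 1.725.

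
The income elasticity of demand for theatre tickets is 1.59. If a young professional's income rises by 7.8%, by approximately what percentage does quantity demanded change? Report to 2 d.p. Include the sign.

%ΔQ ≈ η × %ΔI = 1.59 × 7.8% = 12.40%.

12.40%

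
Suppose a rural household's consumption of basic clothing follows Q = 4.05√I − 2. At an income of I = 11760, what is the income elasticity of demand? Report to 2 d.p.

At I = 11760: Q = 437.196.
dQ/dI = 4.05/(2√I) = 0.0186733 at this income.
η = (dQ/dI)·(I/Q) = 0.0186733 × (11760/437.196) = 0.50.

0.50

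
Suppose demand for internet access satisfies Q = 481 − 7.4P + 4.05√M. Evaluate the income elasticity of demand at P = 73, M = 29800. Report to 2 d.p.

0.55

At P = 73, M = 29800: Q = 639.938.
Holding P constant, ∂Q/∂M = 4.05/(2√M) = 0.0117305.
η_M = (∂Q/∂M)·(M/Q) = 0.0117305 × (29800/639.938) = 0.55.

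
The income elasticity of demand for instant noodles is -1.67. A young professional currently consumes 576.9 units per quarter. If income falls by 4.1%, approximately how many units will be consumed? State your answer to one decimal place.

616.4

%ΔQ ≈ η × %ΔI = -1.67 × (-4.1%) = 6.847%.
New Q ≈ 576.9 × (1 + 0.06847) = 616.4.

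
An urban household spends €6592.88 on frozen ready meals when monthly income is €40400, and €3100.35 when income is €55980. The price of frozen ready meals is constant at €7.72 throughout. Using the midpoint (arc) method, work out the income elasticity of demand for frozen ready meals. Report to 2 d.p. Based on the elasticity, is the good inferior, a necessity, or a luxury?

-2.23 (inferior good)

With a constant price, Q₁ = 6592.88/7.72 = 854.000 and Q₂ = 3100.35/7.72 = 401.600 (equivalently, work directly with expenditure since P cancels).
Midpoint %ΔQ = (3100.35 − 6592.88)/4846.62 = -0.72061; midpoint %ΔI = (55980 − 40400)/48190 = 0.32330.
η = -0.72061 / 0.32330 = -2.23.
η < 0 ⇒ inferior good.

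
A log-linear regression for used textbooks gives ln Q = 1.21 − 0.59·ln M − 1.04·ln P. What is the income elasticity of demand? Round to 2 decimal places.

-0.59

In a log-linear demand, the coefficient on ln M is the income elasticity.
So η = -0.59.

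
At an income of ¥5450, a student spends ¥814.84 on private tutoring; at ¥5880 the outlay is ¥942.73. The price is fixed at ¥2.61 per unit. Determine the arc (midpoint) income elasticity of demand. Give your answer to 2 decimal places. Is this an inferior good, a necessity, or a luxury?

1.92 (luxury)

With a constant price, Q₁ = 814.84/2.61 = 312.199 and Q₂ = 942.73/2.61 = 361.199 (equivalently, work directly with expenditure since P cancels).
Midpoint %ΔQ = (942.73 − 814.84)/878.79 = 0.14553; midpoint %ΔI = (5880 − 5450)/5665 = 0.07590.
η = 0.14553 / 0.07590 = 1.92.
η > 1 ⇒ luxury.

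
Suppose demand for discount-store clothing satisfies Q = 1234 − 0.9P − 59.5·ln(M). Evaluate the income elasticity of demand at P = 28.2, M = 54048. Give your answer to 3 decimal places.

At P = 28.2, M = 54048: Q = 560.211.
Holding P constant, ∂Q/∂M = -59.5/M = -0.00110087.
η_M = (∂Q/∂M)·(M/Q) = -0.00110087 × (54048/560.211) = -0.106.

-0.106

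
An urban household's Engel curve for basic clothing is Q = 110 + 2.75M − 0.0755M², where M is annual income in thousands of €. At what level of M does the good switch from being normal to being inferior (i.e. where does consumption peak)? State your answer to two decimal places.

dQ/dM = 2.75 − 0.151M.
The good is inferior where dQ/dM < 0. Setting dQ/dM = 0 gives M = 2.75 / 0.151 = 18.21.

18.21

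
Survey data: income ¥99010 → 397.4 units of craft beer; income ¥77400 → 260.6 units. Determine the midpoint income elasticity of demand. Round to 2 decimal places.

ΔQ = 260.6 − 397.4 = -136.8; midpoint Q̄ = (397.4 + 260.6)/2 = 329.
ΔI = 77400 − 99010 = -21610; midpoint Ī = (99010 + 77400)/2 = 88205.
η = (ΔQ/Q̄) ÷ (ΔI/Ī) = (-136.8/329) ÷ (-21610/88205) = 1.70.

1.70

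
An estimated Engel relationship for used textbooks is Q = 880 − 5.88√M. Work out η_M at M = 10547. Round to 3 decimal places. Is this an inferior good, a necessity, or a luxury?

At M = 10547: Q = 276.132.
dQ/dM = -5.88/(2√M) = -0.0286275 at this income.
η = (dQ/dM)·(M/Q) = -0.0286275 × (10547/276.132) = -1.093.
Since η < 0, the good is an inferior good.

-1.093 (inferior good)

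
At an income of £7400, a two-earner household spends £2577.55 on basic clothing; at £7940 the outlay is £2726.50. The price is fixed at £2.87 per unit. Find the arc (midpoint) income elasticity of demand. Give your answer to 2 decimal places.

With a constant price, Q₁ = 2577.55/2.87 = 898.101 and Q₂ = 2726.50/2.87 = 950.000 (equivalently, work directly with expenditure since P cancels).
Midpoint %ΔQ = (2726.50 − 2577.55)/2652.03 = 0.05616; midpoint %ΔI = (7940 − 7400)/7670 = 0.07040.
η = 0.05616 / 0.07040 = 0.80.

0.80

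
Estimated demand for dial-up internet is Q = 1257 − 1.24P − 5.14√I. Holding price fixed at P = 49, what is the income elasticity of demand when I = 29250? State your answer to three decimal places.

At P = 49, I = 29250: Q = 317.165.
Holding P constant, ∂Q/∂I = -5.14/(2√I) = -0.0150269.
η_I = (∂Q/∂I)·(I/Q) = -0.0150269 × (29250/317.165) = -1.386.

-1.386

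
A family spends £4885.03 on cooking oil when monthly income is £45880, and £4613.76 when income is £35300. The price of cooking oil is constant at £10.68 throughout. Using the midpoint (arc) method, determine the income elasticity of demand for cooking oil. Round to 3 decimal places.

0.219

With a constant price, Q₁ = 4885.03/10.68 = 457.400 and Q₂ = 4613.76/10.68 = 432.000 (equivalently, work directly with expenditure since P cancels).
Midpoint %ΔQ = (4613.76 − 4885.03)/4749.40 = -0.05712; midpoint %ΔI = (35300 − 45880)/40590 = -0.26066.
η = -0.05712 / -0.26066 = 0.219.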